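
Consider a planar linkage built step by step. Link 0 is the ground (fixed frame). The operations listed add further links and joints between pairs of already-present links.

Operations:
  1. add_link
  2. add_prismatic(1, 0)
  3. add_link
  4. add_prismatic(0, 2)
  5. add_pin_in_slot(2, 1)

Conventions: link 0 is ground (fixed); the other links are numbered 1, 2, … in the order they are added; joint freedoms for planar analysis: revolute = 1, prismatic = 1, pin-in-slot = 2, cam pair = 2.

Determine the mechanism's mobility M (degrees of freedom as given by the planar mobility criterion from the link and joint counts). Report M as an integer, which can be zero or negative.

L=1 J1=0 J2=0
add link → L=2 J1=0 J2=0
P@1,0 dof=1 J1 → L=2 J1=1 J2=0
add link → L=3 J1=1 J2=0
P@0,2 dof=1 J1 → L=3 J1=2 J2=0
PS@2,1 dof=2 J2 → L=3 J1=2 J2=1
M=3(L−1)−2J1−J2=3·2−2·2−1=1

M = 1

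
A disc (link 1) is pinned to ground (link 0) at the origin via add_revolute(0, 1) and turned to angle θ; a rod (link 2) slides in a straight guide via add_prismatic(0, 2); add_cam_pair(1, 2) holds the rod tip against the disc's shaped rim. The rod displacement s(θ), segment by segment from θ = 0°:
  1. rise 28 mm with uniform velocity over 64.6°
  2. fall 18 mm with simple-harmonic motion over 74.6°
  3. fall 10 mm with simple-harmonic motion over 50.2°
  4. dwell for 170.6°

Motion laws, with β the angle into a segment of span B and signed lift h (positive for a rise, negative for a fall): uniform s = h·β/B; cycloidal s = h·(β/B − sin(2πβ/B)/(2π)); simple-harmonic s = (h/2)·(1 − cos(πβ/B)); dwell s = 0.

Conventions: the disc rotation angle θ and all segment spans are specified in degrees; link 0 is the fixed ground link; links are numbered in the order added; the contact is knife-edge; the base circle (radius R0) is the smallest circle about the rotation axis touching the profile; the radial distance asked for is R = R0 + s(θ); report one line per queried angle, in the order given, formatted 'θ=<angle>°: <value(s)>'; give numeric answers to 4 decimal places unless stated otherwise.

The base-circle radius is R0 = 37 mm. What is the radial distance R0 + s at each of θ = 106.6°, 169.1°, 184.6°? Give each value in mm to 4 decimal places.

segment 1 (0° to 64.6°, uniform, h = 28) is passed completely: s = 0.0000 + (28) = 28.0000
θ = 106.6° falls in segment 2 (64.6° to 139.2°, simple-harmonic, h = -18): β = 106.6 − 64.6 = 42°, B = 74.6°; Δs = -18/2·(1 − cos(π·0.5630)) = -10.7698; s = 28.0000 − 10.7698 = 17.2302
segment 2 (64.6° to 139.2°, simple-harmonic, h = -18) is passed completely: s = 28.0000 + (-18) = 10.0000
θ = 169.1° falls in segment 3 (139.2° to 189.4°, simple-harmonic, h = -10): β = 169.1 − 139.2 = 29.9°, B = 50.2°; Δs = -10/2·(1 − cos(π·0.5956)) = -6.4795; s = 10.0000 − 6.4795 = 3.5205
θ = 184.6° falls in segment 3 (139.2° to 189.4°, simple-harmonic, h = -10): β = 184.6 − 139.2 = 45.4°, B = 50.2°; Δs = -10/2·(1 − cos(π·0.9044)) = -9.7761; s = 10.0000 − 9.7761 = 0.2239
θ=106.6°: R = R0 + s = 37 + 17.2302 = 54.2302
θ=169.1°: R = R0 + s = 37 + 3.5205 = 40.5205
θ=184.6°: R = R0 + s = 37 + 0.2239 = 37.2239

θ=106.6°: 54.2302
θ=169.1°: 40.5205
θ=184.6°: 37.2239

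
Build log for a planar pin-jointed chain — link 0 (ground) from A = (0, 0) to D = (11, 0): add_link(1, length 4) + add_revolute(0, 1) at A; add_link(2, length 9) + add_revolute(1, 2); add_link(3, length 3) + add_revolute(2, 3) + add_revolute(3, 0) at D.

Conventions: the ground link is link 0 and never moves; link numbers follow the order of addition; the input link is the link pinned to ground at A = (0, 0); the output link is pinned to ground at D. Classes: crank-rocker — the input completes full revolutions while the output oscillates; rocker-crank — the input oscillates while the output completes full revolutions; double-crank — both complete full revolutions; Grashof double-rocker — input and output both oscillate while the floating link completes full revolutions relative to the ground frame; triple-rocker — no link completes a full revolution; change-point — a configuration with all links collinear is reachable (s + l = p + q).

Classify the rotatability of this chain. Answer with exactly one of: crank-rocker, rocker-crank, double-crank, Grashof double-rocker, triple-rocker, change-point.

lengths: ground=11, input=4, coupler=9, output=3
sorted: s=3 (shortest), l=11 (longest), p+q=13
s + l = 14 vs p + q = 13
s + l > p + q → non-Grashof → no link fully rotates → triple-rocker

triple-rocker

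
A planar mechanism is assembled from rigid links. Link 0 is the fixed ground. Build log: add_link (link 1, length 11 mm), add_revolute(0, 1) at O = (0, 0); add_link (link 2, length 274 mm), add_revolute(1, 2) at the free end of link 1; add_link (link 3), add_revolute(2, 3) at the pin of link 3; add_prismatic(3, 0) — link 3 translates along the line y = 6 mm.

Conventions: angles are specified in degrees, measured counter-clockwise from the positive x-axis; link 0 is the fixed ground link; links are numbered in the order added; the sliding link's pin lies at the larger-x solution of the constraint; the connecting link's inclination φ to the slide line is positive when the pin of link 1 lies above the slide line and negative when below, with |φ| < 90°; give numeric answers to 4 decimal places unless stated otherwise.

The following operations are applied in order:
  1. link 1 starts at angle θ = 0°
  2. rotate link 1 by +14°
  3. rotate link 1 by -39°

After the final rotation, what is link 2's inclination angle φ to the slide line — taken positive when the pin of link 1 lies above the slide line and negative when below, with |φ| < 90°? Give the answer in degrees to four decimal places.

geometry: r = 11 mm, L = 274 mm, e = 6 mm; θ starts at 0°
rotate link 1 by +14°: θ ← 0° +14° = 14°
rotate link 1 by -39°: θ ← 14° -39° = -25°
h = r sin θ − e = -4.648801 − 6 = -10.648801
sin φ = h / L = -10.648801 / 274 = -0.03886424
φ = arcsin(-0.03886424) = -2.227318°

-2.2273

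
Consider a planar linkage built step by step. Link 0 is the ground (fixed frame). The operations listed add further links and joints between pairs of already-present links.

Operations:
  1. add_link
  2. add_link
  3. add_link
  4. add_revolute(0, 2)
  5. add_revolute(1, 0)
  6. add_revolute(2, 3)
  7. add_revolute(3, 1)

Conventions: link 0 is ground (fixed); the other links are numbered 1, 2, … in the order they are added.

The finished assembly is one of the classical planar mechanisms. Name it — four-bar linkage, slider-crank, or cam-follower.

links: 4 (incl. ground); joints: 4 revolute, 0 prismatic, 0 higher (cam) pair, forming one closed loop
4 links in a single 4R loop → four-bar linkage

four-bar linkage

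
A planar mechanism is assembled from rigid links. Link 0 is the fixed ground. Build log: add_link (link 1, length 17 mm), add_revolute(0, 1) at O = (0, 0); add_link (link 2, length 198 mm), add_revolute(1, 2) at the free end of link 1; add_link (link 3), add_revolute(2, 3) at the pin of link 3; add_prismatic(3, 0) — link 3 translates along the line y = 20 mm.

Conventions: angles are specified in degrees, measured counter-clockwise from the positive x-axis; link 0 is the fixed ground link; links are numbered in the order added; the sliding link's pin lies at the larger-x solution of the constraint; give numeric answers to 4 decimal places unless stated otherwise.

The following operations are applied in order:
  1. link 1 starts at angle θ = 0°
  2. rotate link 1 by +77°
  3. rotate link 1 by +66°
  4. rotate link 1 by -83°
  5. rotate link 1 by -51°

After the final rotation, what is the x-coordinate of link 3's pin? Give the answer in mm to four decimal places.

geometry: r = 17 mm, L = 198 mm, e = 20 mm; θ starts at 0°
rotate link 1 by +77°: θ ← 0° +77° = 77°
rotate link 1 by +66°: θ ← 77° +66° = 143°
rotate link 1 by -83°: θ ← 143° -83° = 60°
rotate link 1 by -51°: θ ← 60° -51° = 9°
crank pin P = (r cos θ, r sin θ) = (16.790702, 2.659386)
h = r sin θ − e = 2.659386 − 20 = -17.340614
x = r cos θ + √(L² − h²) = 16.790702 + 197.239203 = 214.029905

214.0299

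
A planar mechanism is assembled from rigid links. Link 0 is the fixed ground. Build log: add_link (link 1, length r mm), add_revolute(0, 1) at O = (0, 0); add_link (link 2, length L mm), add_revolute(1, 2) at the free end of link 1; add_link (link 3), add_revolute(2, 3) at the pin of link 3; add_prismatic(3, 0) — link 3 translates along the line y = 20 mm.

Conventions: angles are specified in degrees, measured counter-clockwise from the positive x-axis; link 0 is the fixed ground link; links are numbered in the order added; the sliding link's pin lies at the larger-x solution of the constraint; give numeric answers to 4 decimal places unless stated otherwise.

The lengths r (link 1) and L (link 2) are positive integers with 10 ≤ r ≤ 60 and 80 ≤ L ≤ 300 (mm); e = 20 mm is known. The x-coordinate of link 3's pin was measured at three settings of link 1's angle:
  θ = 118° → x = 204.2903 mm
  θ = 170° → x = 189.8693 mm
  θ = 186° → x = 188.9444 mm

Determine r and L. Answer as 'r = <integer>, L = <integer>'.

constraint per measurement: (x − r cos θ)² + (r sin θ − e)² = L²
subtracting the θ₁ and θ₂ equations cancels the r² and L² terms:
r = (x₁² − x₂²) / (2[(x₁cos θ₁ + e sin θ₁) − (x₂cos θ₂ + e sin θ₂)]) = 27.0001 → r = 27
L² = (x₁ − r cos θ₁)² + (r sin θ₁ − e)² = 47089.0015 → L = 217.0000 → L = 217
check at θ₃=186°: x = 188.9444 (printed 188.9444) ✓

r = 27, L = 217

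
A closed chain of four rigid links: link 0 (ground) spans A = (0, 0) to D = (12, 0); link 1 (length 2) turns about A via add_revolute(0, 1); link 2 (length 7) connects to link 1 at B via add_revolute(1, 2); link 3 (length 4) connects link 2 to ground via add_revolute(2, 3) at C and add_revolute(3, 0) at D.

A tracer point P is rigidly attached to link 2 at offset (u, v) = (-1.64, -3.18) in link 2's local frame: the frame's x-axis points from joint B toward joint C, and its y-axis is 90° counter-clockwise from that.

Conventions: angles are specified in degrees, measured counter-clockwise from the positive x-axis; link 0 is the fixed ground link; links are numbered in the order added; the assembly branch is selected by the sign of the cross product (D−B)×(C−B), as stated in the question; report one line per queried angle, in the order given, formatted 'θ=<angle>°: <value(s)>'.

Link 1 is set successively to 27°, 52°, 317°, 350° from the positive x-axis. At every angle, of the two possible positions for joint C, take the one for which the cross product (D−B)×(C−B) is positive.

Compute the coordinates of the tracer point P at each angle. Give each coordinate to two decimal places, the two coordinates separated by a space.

A=(0,0), D=(12.00,0)
θ=27°: B = A + 2.00·(cos27°, sin27°) = (1.7820, 0.9080)
θ=27°: |BD| = 10.2582
θ=27°: circle(B,7.00) ∩ circle(D,4.00): a=6.7376, h=1.8987
θ=27°:   candidates: C₊=(8.6612,2.2028) cross=19.477; C₋=(8.3251,-1.5796) cross=-19.477
θ=27°:   branch + wants cross > 0 → take C=(8.6612,2.2028) (cross=19.477)
θ=27°: ex = (C−B)/|BC| = (0.9827,0.1850); ey = (-0.1850,0.9827)
θ=27°: P = B + -1.64·ex + -3.18·ey = (0.7585,-2.5205)
θ=52°: B = A + 2.00·(cos52°, sin52°) = (1.2313, 1.5760)
θ=52°: |BD| = 10.8834
θ=52°: circle(B,7.00) ∩ circle(D,4.00): a=6.9578, h=0.7678
θ=52°:   candidates: C₊=(8.2269,1.3281) cross=8.356; C₋=(8.0046,-0.1912) cross=-8.356
θ=52°:   branch + wants cross > 0 → take C=(8.2269,1.3281) (cross=8.356)
θ=52°: ex = (C−B)/|BC| = (0.9994,-0.0354); ey = (0.0354,0.9994)
θ=52°: P = B + -1.64·ex + -3.18·ey = (-0.5203,-1.5439)
θ=317°: B = A + 2.00·(cos317°, sin317°) = (1.4627, -1.3640)
θ=317°: |BD| = 10.6252
θ=317°: circle(B,7.00) ∩ circle(D,4.00): a=6.8655, h=1.3655
θ=317°:   candidates: C₊=(8.0961,0.8716) cross=14.509; C₋=(8.4467,-1.8369) cross=-14.509
θ=317°:   branch + wants cross > 0 → take C=(8.0961,0.8716) (cross=14.509)
θ=317°: ex = (C−B)/|BC| = (0.9476,0.3194); ey = (-0.3194,0.9476)
θ=317°: P = B + -1.64·ex + -3.18·ey = (0.9242,-4.9012)
θ=350°: B = A + 2.00·(cos350°, sin350°) = (1.9696, -0.3473)
θ=350°: |BD| = 10.0364
θ=350°: circle(B,7.00) ∩ circle(D,4.00): a=6.6622, h=2.1482
θ=350°:   candidates: C₊=(8.5535,2.0302) cross=21.561; C₋=(8.7022,-2.2637) cross=-21.561
θ=350°:   branch + wants cross > 0 → take C=(8.5535,2.0302) (cross=21.561)
θ=350°: ex = (C−B)/|BC| = (0.9406,0.3396); ey = (-0.3396,0.9406)
θ=350°: P = B + -1.64·ex + -3.18·ey = (1.5072,-3.8953)

θ=27°: 0.76 -2.52
θ=52°: -0.52 -1.54
θ=317°: 0.92 -4.90
θ=350°: 1.51 -3.90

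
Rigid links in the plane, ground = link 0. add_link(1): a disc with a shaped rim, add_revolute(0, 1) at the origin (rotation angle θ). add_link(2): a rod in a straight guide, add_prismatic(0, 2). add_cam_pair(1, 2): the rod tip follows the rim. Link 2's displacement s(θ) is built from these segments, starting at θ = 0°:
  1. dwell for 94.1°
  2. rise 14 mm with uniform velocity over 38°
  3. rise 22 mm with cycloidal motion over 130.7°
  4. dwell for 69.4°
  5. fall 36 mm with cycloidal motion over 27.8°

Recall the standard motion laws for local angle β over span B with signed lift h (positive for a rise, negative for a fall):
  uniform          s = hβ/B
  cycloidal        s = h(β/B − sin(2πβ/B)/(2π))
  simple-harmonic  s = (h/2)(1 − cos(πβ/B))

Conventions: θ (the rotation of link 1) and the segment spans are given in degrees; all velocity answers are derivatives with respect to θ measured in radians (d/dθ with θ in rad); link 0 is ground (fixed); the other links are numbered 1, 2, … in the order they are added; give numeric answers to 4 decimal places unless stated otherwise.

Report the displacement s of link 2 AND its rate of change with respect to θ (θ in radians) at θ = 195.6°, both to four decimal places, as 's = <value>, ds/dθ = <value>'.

segment 1 (0° to 94.1°, dwell): s unchanged at 0.0000
segment 2 (94.1° to 132.1°, uniform, h = 14) is passed completely: s = 0.0000 + (14) = 14.0000
θ = 195.6° falls in segment 3 (132.1° to 262.8°, cycloidal, h = 22): β = 195.6 − 132.1 = 63.5°, B = 130.7°; Δs = 22·(0.4858 − sin(2π·0.4858)/(2π)) = 10.3776; s = 14.0000 + 10.3776 = 24.3776
velocity in seg [132.1°–262.8°] (cycloidal), θ in radians: β = 63.5° = 1.1083 rad, B = 130.7° = 2.2811 rad; ds/dθ = (h/B)(1 − cos(2πβ/B)) = (22/2.2811)(1 − cos(2π·0.4858)) = 19.250440 mm/rad

s = 24.3776, ds/dθ = 19.2504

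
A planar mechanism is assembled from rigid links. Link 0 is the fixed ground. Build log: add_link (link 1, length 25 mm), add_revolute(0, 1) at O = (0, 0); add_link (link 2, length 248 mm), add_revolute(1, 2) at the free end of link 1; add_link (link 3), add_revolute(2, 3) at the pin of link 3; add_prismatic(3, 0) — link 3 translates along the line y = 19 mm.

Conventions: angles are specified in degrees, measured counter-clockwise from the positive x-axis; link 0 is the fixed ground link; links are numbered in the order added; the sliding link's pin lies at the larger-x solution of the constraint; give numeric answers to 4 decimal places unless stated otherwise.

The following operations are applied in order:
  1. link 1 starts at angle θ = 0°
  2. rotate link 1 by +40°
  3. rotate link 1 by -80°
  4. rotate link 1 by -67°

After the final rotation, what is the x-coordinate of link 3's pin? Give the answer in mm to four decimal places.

geometry: r = 25 mm, L = 248 mm, e = 19 mm; θ starts at 0°
rotate link 1 by +40°: θ ← 0° +40° = 40°
rotate link 1 by -80°: θ ← 40° -80° = -40°
rotate link 1 by -67°: θ ← -40° -67° = -107°
crank pin P = (r cos θ, r sin θ) = (-7.309293, -23.907619)
h = r sin θ − e = -23.907619 − 19 = -42.907619
x = r cos θ + √(L² − h²) = -7.309293 + 244.259977 = 236.950684

236.9507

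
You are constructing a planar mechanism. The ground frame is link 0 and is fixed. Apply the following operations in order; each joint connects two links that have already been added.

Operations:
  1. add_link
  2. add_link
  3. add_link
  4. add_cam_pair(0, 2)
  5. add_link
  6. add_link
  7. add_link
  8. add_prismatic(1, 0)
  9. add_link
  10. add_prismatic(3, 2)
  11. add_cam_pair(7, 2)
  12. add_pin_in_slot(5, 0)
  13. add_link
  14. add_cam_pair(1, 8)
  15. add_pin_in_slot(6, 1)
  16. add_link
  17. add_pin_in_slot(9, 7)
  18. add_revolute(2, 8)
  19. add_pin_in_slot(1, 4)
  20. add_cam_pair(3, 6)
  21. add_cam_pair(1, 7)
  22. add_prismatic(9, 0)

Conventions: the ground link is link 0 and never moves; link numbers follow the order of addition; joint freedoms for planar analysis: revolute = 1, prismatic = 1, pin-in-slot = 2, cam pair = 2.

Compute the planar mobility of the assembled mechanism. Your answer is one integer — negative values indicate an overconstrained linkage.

ground; <1,0,0>
#1 <2,0,0>
#2 <3,0,0>
#3 <4,0,0>
C:0↔2 J2 <4,0,1>
#4 <5,0,1>
#5 <6,0,1>
#6 <7,0,1>
P:1↔0 J1 <7,1,1>
#7 <8,1,1>
P:3↔2 J1 <8,2,1>
C:7↔2 J2 <8,2,2>
PS:5↔0 J2 <8,2,3>
#8 <9,2,3>
C:1↔8 J2 <9,2,4>
PS:6↔1 J2 <9,2,5>
#9 <10,2,5>
PS:9↔7 J2 <10,2,6>
R:2↔8 J1 <10,3,6>
PS:1↔4 J2 <10,3,7>
C:3↔6 J2 <10,3,8>
C:1↔7 J2 <10,3,9>
P:9↔0 J1 <10,4,9>
3×9 − 2×4 − 1×9 = 10

M = 10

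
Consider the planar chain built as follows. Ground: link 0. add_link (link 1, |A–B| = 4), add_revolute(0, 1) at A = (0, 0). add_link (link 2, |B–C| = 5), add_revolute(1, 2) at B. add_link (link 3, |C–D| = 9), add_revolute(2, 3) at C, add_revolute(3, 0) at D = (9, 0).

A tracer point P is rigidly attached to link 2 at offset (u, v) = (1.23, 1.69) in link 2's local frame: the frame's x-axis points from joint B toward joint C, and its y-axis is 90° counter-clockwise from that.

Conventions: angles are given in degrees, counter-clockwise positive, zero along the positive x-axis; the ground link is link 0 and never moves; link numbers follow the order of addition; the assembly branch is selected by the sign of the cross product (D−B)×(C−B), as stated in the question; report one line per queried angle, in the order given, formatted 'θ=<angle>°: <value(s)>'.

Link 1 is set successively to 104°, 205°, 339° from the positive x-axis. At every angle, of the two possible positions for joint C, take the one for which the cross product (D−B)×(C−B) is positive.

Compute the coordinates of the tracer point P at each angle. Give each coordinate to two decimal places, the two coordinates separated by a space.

A=(0,0), D=(9.00,0)
θ=104°: B = A + 4.00·(cos104°, sin104°) = (-0.9677, 3.8812)
θ=104°: |BD| = 10.6967
θ=104°: circle(B,5.00) ∩ circle(D,9.00): a=2.7307, h=4.1885
θ=104°:   candidates: C₊=(3.0967,6.7934) cross=44.803; C₋=(0.0572,-1.0127) cross=-44.803
θ=104°:   branch + wants cross > 0 → take C=(3.0967,6.7934) (cross=44.803)
θ=104°: ex = (C−B)/|BC| = (0.8129,0.5824); ey = (-0.5824,0.8129)
θ=104°: P = B + 1.23·ex + 1.69·ey = (-0.9522,5.9713)
θ=205°: B = A + 4.00·(cos205°, sin205°) = (-3.6252, -1.6905)
θ=205°: |BD| = 12.7379
θ=205°: circle(B,5.00) ∩ circle(D,9.00): a=4.1708, h=2.7576
θ=205°:   candidates: C₊=(0.1427,1.5963) cross=35.126; C₋=(0.8746,-3.8702) cross=-35.126
θ=205°:   branch + wants cross > 0 → take C=(0.1427,1.5963) (cross=35.126)
θ=205°: ex = (C−B)/|BC| = (0.7536,0.6574); ey = (-0.6574,0.7536)
θ=205°: P = B + 1.23·ex + 1.69·ey = (-3.8092,0.3916)
θ=339°: B = A + 4.00·(cos339°, sin339°) = (3.7343, -1.4335)
θ=339°: |BD| = 5.4573
θ=339°: circle(B,5.00) ∩ circle(D,9.00): a=-2.4021, h=4.3852
θ=339°:   candidates: C₊=(0.2647,2.1668) cross=23.931; C₋=(2.5685,-6.2956) cross=-23.931
θ=339°:   branch + wants cross > 0 → take C=(0.2647,2.1668) (cross=23.931)
θ=339°: ex = (C−B)/|BC| = (-0.6939,0.7201); ey = (-0.7201,-0.6939)
θ=339°: P = B + 1.23·ex + 1.69·ey = (1.6639,-1.7205)

θ=104°: -0.95 5.97
θ=205°: -3.81 0.39
θ=339°: 1.66 -1.72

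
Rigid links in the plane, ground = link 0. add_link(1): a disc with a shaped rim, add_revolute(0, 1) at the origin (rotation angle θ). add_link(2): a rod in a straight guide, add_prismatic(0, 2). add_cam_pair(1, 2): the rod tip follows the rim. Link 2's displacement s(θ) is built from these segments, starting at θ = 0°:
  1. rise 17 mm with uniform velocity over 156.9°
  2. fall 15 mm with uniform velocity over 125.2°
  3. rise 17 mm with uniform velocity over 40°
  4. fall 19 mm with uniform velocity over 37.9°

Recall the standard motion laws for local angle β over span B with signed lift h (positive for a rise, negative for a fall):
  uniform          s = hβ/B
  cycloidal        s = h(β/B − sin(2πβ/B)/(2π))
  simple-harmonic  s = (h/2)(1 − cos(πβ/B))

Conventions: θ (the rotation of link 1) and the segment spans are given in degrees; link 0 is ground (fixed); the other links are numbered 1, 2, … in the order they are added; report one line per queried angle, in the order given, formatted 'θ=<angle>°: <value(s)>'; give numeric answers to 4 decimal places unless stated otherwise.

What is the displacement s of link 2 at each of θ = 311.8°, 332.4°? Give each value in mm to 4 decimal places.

segment 1 (0° to 156.9°, uniform, h = 17) is passed completely: s = 0.0000 + (17) = 17.0000
segment 2 (156.9° to 282.1°, uniform, h = -15) is passed completely: s = 17.0000 + (-15) = 2.0000
θ = 311.8° falls in segment 3 (282.1° to 322.1°, uniform, h = 17): β = 311.8 − 282.1 = 29.7°, B = 40°; Δs = 17·29.7/40 = 12.6225; s = 2.0000 + 12.6225 = 14.6225
segment 3 (282.1° to 322.1°, uniform, h = 17) is passed completely: s = 2.0000 + (17) = 19.0000
θ = 332.4° falls in segment 4 (322.1° to 360°, uniform, h = -19): β = 332.4 − 322.1 = 10.3°, B = 37.9°; Δs = -19·10.3/37.9 = -5.1636; s = 19.0000 − 5.1636 = 13.8364

θ=311.8°: 14.6225
θ=332.4°: 13.8364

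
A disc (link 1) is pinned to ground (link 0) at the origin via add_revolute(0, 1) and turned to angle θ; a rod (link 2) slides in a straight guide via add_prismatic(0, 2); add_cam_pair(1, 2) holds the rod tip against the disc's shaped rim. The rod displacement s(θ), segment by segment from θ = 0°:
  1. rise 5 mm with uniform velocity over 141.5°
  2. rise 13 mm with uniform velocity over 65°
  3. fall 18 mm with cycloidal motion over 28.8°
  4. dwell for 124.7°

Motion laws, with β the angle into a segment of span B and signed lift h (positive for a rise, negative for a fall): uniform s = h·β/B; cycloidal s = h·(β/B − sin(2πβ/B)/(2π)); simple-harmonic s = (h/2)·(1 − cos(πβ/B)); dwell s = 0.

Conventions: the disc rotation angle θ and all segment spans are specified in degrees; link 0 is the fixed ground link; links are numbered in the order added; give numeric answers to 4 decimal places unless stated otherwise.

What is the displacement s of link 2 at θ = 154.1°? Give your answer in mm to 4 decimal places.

segment 1 (0° to 141.5°, uniform, h = 5) is passed completely: s = 0.0000 + (5) = 5.0000
θ = 154.1° falls in segment 2 (141.5° to 206.5°, uniform, h = 13): β = 154.1 − 141.5 = 12.6°, B = 65°; Δs = 13·12.6/65 = 2.5200; s = 5.0000 + 2.5200 = 7.5200

7.5200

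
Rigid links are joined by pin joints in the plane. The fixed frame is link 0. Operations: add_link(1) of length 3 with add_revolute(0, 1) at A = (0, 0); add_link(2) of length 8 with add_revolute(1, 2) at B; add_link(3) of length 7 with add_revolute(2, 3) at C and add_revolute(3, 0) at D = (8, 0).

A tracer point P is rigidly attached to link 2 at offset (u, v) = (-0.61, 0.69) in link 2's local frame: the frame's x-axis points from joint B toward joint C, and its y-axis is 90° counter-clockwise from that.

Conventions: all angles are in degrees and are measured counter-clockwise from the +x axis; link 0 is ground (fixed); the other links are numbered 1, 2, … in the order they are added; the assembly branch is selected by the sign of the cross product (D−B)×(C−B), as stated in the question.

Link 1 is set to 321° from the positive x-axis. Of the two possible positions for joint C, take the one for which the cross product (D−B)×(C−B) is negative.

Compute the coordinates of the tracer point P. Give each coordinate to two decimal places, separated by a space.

A=(0,0), D=(8.00,0)
B = A + 3.00·(cos321°, sin321°) = (2.3314, -1.8880)
|BD| = 5.9747
circle(B,8.00) ∩ circle(D,7.00): a=4.2426, h=6.7823
  candidates: C₊=(4.2135,5.8875) cross=40.522; C₋=(8.4999,-6.9821) cross=-40.522
  branch - wants cross < 0 → take C=(8.4999,-6.9821) (cross=-40.522)
ex = (C−B)/|BC| = (0.7711,-0.6368); ey = (0.6368,0.7711)
P = B + -0.61·ex + 0.69·ey = (2.3005,-0.9675)

2.30 -0.97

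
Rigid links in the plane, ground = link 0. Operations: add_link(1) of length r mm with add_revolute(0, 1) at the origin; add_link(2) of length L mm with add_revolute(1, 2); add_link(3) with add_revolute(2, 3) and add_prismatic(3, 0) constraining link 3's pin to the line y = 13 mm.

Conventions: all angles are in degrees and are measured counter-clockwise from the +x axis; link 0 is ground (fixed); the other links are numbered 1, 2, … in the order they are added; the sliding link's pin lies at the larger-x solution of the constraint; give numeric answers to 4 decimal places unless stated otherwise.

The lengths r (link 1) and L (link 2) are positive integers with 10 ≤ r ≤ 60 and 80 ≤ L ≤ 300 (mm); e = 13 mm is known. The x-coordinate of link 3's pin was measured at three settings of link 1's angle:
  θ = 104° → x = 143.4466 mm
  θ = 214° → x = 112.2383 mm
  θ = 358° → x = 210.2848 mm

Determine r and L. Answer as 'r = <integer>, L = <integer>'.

constraint per measurement: (x − r cos θ)² + (r sin θ − e)² = L²
subtracting the θ₁ and θ₂ equations cancels the r² and L² terms:
r = (x₁² − x₂²) / (2[(x₁cos θ₁ + e sin θ₁) − (x₂cos θ₂ + e sin θ₂)]) = 51.0000 → r = 51
L² = (x₁ − r cos θ₁)² + (r sin θ₁ − e)² = 25600.0080 → L = 160.0000 → L = 160
check at θ₃=358°: x = 210.2848 (printed 210.2848) ✓

r = 51, L = 160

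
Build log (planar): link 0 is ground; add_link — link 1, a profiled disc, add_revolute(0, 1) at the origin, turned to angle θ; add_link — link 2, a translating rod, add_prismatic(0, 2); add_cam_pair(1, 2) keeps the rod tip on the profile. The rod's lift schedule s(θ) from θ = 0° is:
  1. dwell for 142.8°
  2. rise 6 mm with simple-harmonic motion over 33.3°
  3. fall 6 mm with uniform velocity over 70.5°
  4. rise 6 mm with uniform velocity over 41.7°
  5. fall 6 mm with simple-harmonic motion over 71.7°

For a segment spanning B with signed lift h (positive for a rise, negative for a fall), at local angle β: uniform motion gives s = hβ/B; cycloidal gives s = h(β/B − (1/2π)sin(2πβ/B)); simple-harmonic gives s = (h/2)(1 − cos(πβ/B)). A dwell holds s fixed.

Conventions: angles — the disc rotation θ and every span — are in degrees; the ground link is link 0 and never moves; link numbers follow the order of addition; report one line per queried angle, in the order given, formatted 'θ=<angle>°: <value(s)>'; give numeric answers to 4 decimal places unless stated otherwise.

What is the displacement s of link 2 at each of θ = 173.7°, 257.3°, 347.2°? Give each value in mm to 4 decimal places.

seg 1 [0°–142.8°] dwell: s stays 0.0000
seg 2 [142.8°–176.1°] simple-harmonic, h=6: θ=173.7° here. β=30.9, B=33.3. 6/2·(1 − cos(π·0.9279)) = 5.9234 → s = 5.9234
seg 2 [142.8°–176.1°] simple-harmonic, h=6: full span → s += 6 → s = 6.0000
seg 3 [176.1°–246.6°] uniform, h=-6: full span → s += -6 → s = 0.0000
seg 4 [246.6°–288.3°] uniform, h=6: θ=257.3° here. β=10.7, B=41.7. 6·10.7/41.7 = 1.5396 → s = 1.5396
seg 4 [246.6°–288.3°] uniform, h=6: full span → s += 6 → s = 6.0000
seg 5 [288.3°–360°] simple-harmonic, h=-6: θ=347.2° here. β=58.9, B=71.7. -6/2·(1 − cos(π·0.8215)) = -5.5404 → s = 0.4596

θ=173.7°: 5.9234
θ=257.3°: 1.5396
θ=347.2°: 0.4596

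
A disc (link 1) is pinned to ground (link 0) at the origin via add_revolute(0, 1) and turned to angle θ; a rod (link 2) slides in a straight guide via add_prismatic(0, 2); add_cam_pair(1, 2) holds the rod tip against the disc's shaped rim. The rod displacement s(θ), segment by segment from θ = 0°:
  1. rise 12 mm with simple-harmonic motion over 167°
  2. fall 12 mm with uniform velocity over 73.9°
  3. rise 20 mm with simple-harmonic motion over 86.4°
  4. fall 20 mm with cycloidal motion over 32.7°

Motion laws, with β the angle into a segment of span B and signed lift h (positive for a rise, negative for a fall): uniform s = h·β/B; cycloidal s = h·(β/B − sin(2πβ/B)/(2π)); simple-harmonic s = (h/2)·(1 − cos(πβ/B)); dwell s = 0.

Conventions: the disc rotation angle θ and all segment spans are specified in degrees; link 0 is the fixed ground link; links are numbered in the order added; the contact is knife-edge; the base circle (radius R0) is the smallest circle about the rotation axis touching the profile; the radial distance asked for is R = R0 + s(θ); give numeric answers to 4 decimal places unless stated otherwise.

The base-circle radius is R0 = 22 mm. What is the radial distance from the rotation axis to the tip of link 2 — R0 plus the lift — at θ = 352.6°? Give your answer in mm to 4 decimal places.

segment 1 (0° to 167°, simple-harmonic, h = 12) is passed completely: s = 0.0000 + (12) = 12.0000
segment 2 (167° to 240.9°, uniform, h = -12) is passed completely: s = 12.0000 + (-12) = 0.0000
segment 3 (240.9° to 327.3°, simple-harmonic, h = 20) is passed completely: s = 0.0000 + (20) = 20.0000
θ = 352.6° falls in segment 4 (327.3° to 360°, cycloidal, h = -20): β = 352.6 − 327.3 = 25.3°, B = 32.7°; Δs = -20·(0.7737 − sin(2π·0.7737)/(2π)) = -18.6219; s = 20.0000 − 18.6219 = 1.3781
R = R0 + s = 22 + 1.3781 = 23.3781

23.3781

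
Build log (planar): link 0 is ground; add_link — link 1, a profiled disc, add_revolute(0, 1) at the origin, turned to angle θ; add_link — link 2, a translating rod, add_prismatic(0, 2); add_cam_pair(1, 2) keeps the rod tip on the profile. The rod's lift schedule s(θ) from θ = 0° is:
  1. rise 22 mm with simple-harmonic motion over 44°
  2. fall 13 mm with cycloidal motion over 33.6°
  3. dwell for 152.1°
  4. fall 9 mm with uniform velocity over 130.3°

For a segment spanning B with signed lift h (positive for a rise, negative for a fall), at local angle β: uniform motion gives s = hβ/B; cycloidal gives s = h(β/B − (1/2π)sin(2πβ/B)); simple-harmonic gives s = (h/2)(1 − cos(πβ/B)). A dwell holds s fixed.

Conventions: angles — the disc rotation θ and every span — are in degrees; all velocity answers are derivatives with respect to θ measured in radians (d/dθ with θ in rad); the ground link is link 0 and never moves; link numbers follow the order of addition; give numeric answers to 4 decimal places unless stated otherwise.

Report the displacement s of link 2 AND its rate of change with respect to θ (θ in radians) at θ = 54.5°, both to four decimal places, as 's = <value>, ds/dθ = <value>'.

seg 1 [0°–44°] simple-harmonic, h=22: full span → s += 22 → s = 22.0000
seg 2 [44°–77.6°] cycloidal, h=-13: θ=54.5° here. β=10.5, B=33.6. -13·(0.3125 − sin(2π·0.3125)/(2π)) = -2.1510 → s = 19.8490
velocity in seg [44°–77.6°] (cycloidal), θ in radians: β = 10.5° = 0.1833 rad, B = 33.6° = 0.5864 rad; ds/dθ = (h/B)(1 − cos(2πβ/B)) = ((-13)/0.5864)(1 − cos(2π·0.3125)) = -30.651340 mm/rad

s = 19.8490, ds/dθ = -30.6513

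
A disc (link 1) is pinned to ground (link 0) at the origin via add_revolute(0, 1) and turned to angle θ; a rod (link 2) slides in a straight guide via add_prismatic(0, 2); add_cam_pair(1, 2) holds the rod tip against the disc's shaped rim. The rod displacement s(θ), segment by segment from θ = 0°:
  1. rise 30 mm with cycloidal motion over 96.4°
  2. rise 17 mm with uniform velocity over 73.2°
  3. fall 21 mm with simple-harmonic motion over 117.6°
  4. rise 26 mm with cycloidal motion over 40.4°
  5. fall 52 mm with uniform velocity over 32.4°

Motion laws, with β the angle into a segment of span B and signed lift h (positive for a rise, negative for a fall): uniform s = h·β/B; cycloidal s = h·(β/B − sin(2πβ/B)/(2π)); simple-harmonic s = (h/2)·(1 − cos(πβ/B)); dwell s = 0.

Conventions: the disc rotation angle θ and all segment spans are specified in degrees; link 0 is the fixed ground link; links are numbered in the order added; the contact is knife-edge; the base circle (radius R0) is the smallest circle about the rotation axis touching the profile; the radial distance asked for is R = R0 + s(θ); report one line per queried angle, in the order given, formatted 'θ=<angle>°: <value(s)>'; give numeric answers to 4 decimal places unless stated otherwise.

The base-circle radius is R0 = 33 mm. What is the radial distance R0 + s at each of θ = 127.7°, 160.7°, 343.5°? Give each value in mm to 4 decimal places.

segment 1 (0° to 96.4°, cycloidal, h = 30) is passed completely: s = 0.0000 + (30) = 30.0000
θ = 127.7° falls in segment 2 (96.4° to 169.6°, uniform, h = 17): β = 127.7 − 96.4 = 31.3°, B = 73.2°; Δs = 17·31.3/73.2 = 7.2691; s = 30.0000 + 7.2691 = 37.2691
θ = 160.7° falls in segment 2 (96.4° to 169.6°, uniform, h = 17): β = 160.7 − 96.4 = 64.3°, B = 73.2°; Δs = 17·64.3/73.2 = 14.9331; s = 30.0000 + 14.9331 = 44.9331
segment 2 (96.4° to 169.6°, uniform, h = 17) is passed completely: s = 30.0000 + (17) = 47.0000
segment 3 (169.6° to 287.2°, simple-harmonic, h = -21) is passed completely: s = 47.0000 + (-21) = 26.0000
segment 4 (287.2° to 327.6°, cycloidal, h = 26) is passed completely: s = 26.0000 + (26) = 52.0000
θ = 343.5° falls in segment 5 (327.6° to 360°, uniform, h = -52): β = 343.5 − 327.6 = 15.9°, B = 32.4°; Δs = -52·15.9/32.4 = -25.5185; s = 52.0000 − 25.5185 = 26.4815
θ=127.7°: R = R0 + s = 33 + 37.2691 = 70.2691
θ=160.7°: R = R0 + s = 33 + 44.9331 = 77.9331
θ=343.5°: R = R0 + s = 33 + 26.4815 = 59.4815

θ=127.7°: 70.2691
θ=160.7°: 77.9331
θ=343.5°: 59.4815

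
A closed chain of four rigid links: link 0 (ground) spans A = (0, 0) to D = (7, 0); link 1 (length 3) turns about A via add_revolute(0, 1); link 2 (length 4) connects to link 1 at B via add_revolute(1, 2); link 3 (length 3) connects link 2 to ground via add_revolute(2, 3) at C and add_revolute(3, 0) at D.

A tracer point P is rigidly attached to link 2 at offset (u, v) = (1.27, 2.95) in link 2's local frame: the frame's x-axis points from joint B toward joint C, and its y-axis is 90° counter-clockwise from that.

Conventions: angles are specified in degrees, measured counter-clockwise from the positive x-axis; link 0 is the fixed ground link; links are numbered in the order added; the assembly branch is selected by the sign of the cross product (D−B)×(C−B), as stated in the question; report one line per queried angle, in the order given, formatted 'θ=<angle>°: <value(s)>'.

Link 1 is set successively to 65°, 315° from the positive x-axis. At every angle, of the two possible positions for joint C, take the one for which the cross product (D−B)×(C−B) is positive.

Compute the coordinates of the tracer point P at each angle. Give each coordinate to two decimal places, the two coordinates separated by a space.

A=(0,0), D=(7.00,0)
θ=65°: B = A + 3.00·(cos65°, sin65°) = (1.2679, 2.7189)
θ=65°: |BD| = 6.3443
θ=65°: circle(B,4.00) ∩ circle(D,3.00): a=3.7238, h=1.4605
θ=65°:   candidates: C₊=(5.2583,2.4426) cross=9.266; C₋=(4.0064,-0.1966) cross=-9.266
θ=65°:   branch + wants cross > 0 → take C=(5.2583,2.4426) (cross=9.266)
θ=65°: ex = (C−B)/|BC| = (0.9976,-0.0691); ey = (0.0691,0.9976)
θ=65°: P = B + 1.27·ex + 2.95·ey = (2.7386,5.5742)
θ=315°: B = A + 3.00·(cos315°, sin315°) = (2.1213, -2.1213)
θ=315°: |BD| = 5.3199
θ=315°: circle(B,4.00) ∩ circle(D,3.00): a=3.3179, h=2.2342
θ=315°:   candidates: C₊=(4.2731,1.2506) cross=11.886; C₋=(6.0549,-2.8472) cross=-11.886
θ=315°:   branch + wants cross > 0 → take C=(4.2731,1.2506) (cross=11.886)
θ=315°: ex = (C−B)/|BC| = (0.5379,0.8430); ey = (-0.8430,0.5379)
θ=315°: P = B + 1.27·ex + 2.95·ey = (0.3177,0.5362)

θ=65°: 2.74 5.57
θ=315°: 0.32 0.54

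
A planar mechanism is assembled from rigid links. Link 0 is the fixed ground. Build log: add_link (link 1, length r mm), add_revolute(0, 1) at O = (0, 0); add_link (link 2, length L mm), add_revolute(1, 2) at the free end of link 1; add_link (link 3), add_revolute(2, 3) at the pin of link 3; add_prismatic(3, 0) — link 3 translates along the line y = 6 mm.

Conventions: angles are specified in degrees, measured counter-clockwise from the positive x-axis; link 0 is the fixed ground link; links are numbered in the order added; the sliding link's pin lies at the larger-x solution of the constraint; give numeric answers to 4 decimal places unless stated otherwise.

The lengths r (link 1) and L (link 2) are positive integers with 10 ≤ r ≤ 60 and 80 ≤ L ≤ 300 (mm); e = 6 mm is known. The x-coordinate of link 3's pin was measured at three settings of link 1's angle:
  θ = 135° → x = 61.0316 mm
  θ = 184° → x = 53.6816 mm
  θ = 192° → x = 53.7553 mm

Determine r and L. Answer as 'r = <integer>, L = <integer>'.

constraint per measurement: (x − r cos θ)² + (r sin θ − e)² = L²
subtracting the θ₁ and θ₂ equations cancels the r² and L² terms:
r = (x₁² − x₂²) / (2[(x₁cos θ₁ + e sin θ₁) − (x₂cos θ₂ + e sin θ₂)]) = 27.9999 → r = 28
L² = (x₁ − r cos θ₁)² + (r sin θ₁ − e)² = 6723.9964 → L = 82.0000 → L = 82
check at θ₃=192°: x = 53.7553 (printed 53.7553) ✓

r = 28, L = 82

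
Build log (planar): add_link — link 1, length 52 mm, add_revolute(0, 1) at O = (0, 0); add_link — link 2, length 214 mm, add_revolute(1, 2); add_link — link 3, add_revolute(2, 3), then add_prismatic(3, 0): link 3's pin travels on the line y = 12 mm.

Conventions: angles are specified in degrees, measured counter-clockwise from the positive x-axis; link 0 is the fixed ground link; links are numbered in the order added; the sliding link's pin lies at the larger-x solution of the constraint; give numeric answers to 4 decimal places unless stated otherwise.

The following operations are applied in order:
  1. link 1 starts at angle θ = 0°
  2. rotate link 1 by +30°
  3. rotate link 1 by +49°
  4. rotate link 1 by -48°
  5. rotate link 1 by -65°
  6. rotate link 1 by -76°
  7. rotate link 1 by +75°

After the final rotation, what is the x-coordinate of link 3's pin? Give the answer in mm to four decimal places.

geometry: r = 52 mm, L = 214 mm, e = 12 mm; θ starts at 0°
rotate link 1 by +30°: θ ← 0° +30° = 30°
rotate link 1 by +49°: θ ← 30° +49° = 79°
rotate link 1 by -48°: θ ← 79° -48° = 31°
rotate link 1 by -65°: θ ← 31° -65° = -34°
rotate link 1 by -76°: θ ← -34° -76° = -110°
rotate link 1 by +75°: θ ← -110° +75° = -35°
crank pin P = (r cos θ, r sin θ) = (42.595906, -29.825975)
h = r sin θ − e = -29.825975 − 12 = -41.825975
x = r cos θ + √(L² − h²) = 42.595906 + 209.872790 = 252.468696

252.4687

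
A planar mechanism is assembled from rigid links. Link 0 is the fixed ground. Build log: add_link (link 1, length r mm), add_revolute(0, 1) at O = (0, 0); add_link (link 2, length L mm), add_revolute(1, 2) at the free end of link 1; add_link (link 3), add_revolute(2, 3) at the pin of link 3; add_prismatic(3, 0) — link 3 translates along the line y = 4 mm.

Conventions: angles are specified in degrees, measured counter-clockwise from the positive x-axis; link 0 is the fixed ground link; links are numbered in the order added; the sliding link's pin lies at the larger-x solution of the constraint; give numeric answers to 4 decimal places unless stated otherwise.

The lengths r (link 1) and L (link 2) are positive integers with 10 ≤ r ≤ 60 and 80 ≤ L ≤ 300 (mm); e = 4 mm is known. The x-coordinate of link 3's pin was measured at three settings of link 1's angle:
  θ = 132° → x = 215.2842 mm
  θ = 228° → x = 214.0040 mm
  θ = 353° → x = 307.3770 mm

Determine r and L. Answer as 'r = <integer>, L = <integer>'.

constraint per measurement: (x − r cos θ)² + (r sin θ − e)² = L²
subtracting the θ₁ and θ₂ equations cancels the r² and L² terms:
r = (x₁² − x₂²) / (2[(x₁cos θ₁ + e sin θ₁) − (x₂cos θ₂ + e sin θ₂)]) = 54.0012 → r = 54
L² = (x₁ − r cos θ₁)² + (r sin θ₁ − e)² = 64515.9989 → L = 254.0000 → L = 254
check at θ₃=353°: x = 307.3770 (printed 307.3770) ✓

r = 54, L = 254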